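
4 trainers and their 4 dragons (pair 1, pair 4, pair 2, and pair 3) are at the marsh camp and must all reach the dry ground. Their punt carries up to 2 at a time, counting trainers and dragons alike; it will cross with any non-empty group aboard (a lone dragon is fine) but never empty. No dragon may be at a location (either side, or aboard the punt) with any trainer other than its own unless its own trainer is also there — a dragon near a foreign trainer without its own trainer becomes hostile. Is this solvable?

Following every safe sequence of crossings from the start, the most of the 8 that can be at the dry ground as the punt arrives there on crossings 1, 3, 5 is 2, 3, 4 respectively; the best ever achieved is 4 of 8.
From crossing 7 on, no configuration arises that was not already reachable earlier: only 44 distinct safe configurations (who is on which side, and where the punt is) can ever be reached, none of them has everyone across, and every continuation just revisits them. So no valid plan exists.

No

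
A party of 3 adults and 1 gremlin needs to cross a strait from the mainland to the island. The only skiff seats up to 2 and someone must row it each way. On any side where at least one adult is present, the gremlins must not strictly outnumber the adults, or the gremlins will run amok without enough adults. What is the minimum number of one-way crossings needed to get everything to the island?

Counting alone: each trip to the island takes at most 2 across and each return brings at least 1 back, so after t trips out (and t−1 returns) at most 2t − (t−1) of the 4 are across; that first reaches 4 at t = 3, so at least 5 crossings are needed.
The plan below uses exactly 5 crossings, so it is optimal:
1. 1 adult and 1 gremlin → the island.  (the mainland: 2A 0G; the island: 1A 1G)
2. 1 gremlin ← the mainland.  (the mainland: 2A 1G; the island: 1A 0G)
3. 1 adult and 1 gremlin → the island.  (the mainland: 1A 0G; the island: 2A 1G)
4. 1 gremlin ← the mainland.  (the mainland: 1A 1G; the island: 2A 0G)
5. 1 adult and 1 gremlin → the island.  (the mainland: 0A 0G; the island: 3A 1G)

5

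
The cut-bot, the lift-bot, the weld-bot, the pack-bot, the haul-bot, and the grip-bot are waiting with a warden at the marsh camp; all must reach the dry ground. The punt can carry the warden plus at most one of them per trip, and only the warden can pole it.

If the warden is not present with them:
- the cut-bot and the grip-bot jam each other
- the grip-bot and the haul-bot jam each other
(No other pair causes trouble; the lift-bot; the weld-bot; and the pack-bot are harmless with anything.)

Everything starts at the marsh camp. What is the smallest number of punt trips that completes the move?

Counting alone: the warden can take at most 1 across per trip to the dry ground, so moving all 6 needs at least 6 loaded trips out, with a return between consecutive ones — at least 11 crossings.
The safety rule pushes this higher. Following every safe sequence of crossings, the most of the 6 that can be at the dry ground as the punt arrives there on crossing 11 is 5 — never all 6.
So no plan with fewer than 13 crossings exists, and this one achieves 13:
1. Warden goes to the dry ground with the grip-bot.  [the marsh camp: the cut-bot, the haul-bot, the lift-bot, the pack-bot, the weld-bot | the dry ground: the grip-bot]
2. Warden goes back to the marsh camp alone.  [the marsh camp: the cut-bot, the haul-bot, the lift-bot, the pack-bot, the weld-bot | the dry ground: the grip-bot]
3. Warden goes to the dry ground with the cut-bot.  [the marsh camp: the haul-bot, the lift-bot, the pack-bot, the weld-bot | the dry ground: the cut-bot, the grip-bot]
4. Warden goes back to the marsh camp with the grip-bot.  [the marsh camp: the grip-bot, the haul-bot, the lift-bot, the pack-bot, the weld-bot | the dry ground: the cut-bot]
5. Warden goes to the dry ground with the haul-bot.  [the marsh camp: the grip-bot, the lift-bot, the pack-bot, the weld-bot | the dry ground: the cut-bot, the haul-bot]
6. Warden goes back to the marsh camp alone.  [the marsh camp: the grip-bot, the lift-bot, the pack-bot, the weld-bot | the dry ground: the cut-bot, the haul-bot]
7. Warden goes to the dry ground with the lift-bot.  [the marsh camp: the grip-bot, the pack-bot, the weld-bot | the dry ground: the cut-bot, the haul-bot, the lift-bot]
8. Warden goes back to the marsh camp alone.  [the marsh camp: the grip-bot, the pack-bot, the weld-bot | the dry ground: the cut-bot, the haul-bot, the lift-bot]
9. Warden goes to the dry ground with the weld-bot.  [the marsh camp: the grip-bot, the pack-bot | the dry ground: the cut-bot, the haul-bot, the lift-bot, the weld-bot]
10. Warden goes back to the marsh camp alone.  [the marsh camp: the grip-bot, the pack-bot | the dry ground: the cut-bot, the haul-bot, the lift-bot, the weld-bot]
11. Warden goes to the dry ground with the pack-bot.  [the marsh camp: the grip-bot | the dry ground: the cut-bot, the haul-bot, the lift-bot, the pack-bot, the weld-bot]
12. Warden goes back to the marsh camp alone.  [the marsh camp: the grip-bot | the dry ground: the cut-bot, the haul-bot, the lift-bot, the pack-bot, the weld-bot]
13. Warden goes to the dry ground with the grip-bot.  [the marsh camp: — | the dry ground: the cut-bot, the grip-bot, the haul-bot, the lift-bot, the pack-bot, the weld-bot]

13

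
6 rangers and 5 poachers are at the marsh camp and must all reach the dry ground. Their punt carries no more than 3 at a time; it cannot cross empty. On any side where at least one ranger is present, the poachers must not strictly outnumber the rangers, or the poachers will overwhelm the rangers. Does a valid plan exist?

Yes

1. 3 poachers → the dry ground.  (the marsh camp: 6R 2P; the dry ground: 0R 3P)
2. 1 poacher ← the marsh camp.  (the marsh camp: 6R 3P; the dry ground: 0R 2P)
3. 3 rangers → the dry ground.  (the marsh camp: 3R 3P; the dry ground: 3R 2P)
4. 1 ranger ← the marsh camp.  (the marsh camp: 4R 3P; the dry ground: 2R 2P)
5. 2 rangers and 1 poacher → the dry ground.  (the marsh camp: 2R 2P; the dry ground: 4R 3P)
6. 1 ranger ← the marsh camp.  (the marsh camp: 3R 2P; the dry ground: 3R 3P)
7. 2 rangers and 1 poacher → the dry ground.  (the marsh camp: 1R 1P; the dry ground: 5R 4P)
8. 1 ranger ← the marsh camp.  (the marsh camp: 2R 1P; the dry ground: 4R 4P)
9. 2 rangers and 1 poacher → the dry ground.  (the marsh camp: 0R 0P; the dry ground: 6R 5P)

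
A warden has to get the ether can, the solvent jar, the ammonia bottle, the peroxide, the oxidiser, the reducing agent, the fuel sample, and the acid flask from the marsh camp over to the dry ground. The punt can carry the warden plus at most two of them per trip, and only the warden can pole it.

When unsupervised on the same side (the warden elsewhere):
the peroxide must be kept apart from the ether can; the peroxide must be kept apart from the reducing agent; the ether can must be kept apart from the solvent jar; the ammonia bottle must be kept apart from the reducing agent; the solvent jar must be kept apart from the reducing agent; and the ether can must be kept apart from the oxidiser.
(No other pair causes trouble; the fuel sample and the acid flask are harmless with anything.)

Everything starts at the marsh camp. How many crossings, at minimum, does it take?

Counting alone: the warden can take at most 2 across per trip to the dry ground, so moving all 8 needs at least 4 loaded trips out, with a return between consecutive ones — at least 7 crossings.
The safety rule pushes this higher. Following every safe sequence of crossings, the most of the 8 that can be at the dry ground as the punt arrives there on crossing 7 is 6 — never all 8.
So no plan with fewer than 9 crossings exists, and this one achieves 9:
1. Warden goes to the dry ground with the ether can and the reducing agent.
2. Warden goes back to the marsh camp alone.
3. Warden goes to the dry ground with the ammonia bottle and the solvent jar.
4. Warden goes back to the marsh camp with the ether can and the reducing agent.
5. Warden goes to the dry ground with the oxidiser and the peroxide.
6. Warden goes back to the marsh camp alone.
7. Warden goes to the dry ground with the acid flask and the fuel sample.
8. Warden goes back to the marsh camp alone.
9. Warden goes to the dry ground with the ether can and the reducing agent.

9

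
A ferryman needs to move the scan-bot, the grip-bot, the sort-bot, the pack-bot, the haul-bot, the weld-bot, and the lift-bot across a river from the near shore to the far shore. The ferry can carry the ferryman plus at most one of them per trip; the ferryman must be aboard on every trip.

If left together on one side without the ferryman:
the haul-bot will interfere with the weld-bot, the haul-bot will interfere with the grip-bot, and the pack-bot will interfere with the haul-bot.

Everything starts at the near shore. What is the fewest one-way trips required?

impossible

Following every safe sequence of crossings from the start, the most of the 7 that can be at the far shore as the ferry arrives there on crossings 1, 3, 5, 7, 9 is 1, 2, 3, 4, 5 respectively; the best ever achieved is 5 of 7.
From crossing 11 on, no configuration arises that was not already reachable earlier: only 72 distinct safe configurations (who is on which side, and where the ferry is) can ever be reached, none of them has everyone across, and every continuation just revisits them. So no valid plan exists.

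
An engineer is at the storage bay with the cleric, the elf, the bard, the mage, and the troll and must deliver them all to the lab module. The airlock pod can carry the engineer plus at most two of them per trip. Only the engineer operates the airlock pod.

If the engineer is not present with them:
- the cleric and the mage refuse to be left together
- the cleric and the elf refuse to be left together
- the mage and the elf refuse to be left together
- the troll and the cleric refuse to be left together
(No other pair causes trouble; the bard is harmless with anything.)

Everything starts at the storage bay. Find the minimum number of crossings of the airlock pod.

Counting alone: the engineer can take at most 2 across per trip to the lab module, so moving all 5 needs at least 3 loaded trips out, with a return between consecutive ones — at least 5 crossings.
The safety rule pushes this higher. Following every safe sequence of crossings, the most of the 5 that can be at the lab module as the airlock pod arrives there on crossing 5 is 4 — never all 5.
So no plan with fewer than 7 crossings exists, and this one achieves 7:
1. Engineer goes to the lab module with the cleric and the elf.
2. Engineer goes back to the storage bay with the cleric.
3. Engineer goes to the lab module with the bard and the cleric.
4. Engineer goes back to the storage bay with the cleric.
5. Engineer goes to the lab module with the cleric and the troll.
6. Engineer goes back to the storage bay with the cleric.
7. Engineer goes to the lab module with the cleric and the mage.

7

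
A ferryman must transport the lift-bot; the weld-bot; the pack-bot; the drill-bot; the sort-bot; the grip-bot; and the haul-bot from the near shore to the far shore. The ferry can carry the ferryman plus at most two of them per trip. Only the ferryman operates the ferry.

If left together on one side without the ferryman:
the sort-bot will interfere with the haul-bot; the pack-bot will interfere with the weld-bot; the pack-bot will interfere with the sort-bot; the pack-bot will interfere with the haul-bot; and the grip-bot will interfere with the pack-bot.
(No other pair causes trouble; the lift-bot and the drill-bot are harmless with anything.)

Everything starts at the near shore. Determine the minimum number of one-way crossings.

11

Counting alone: the ferryman can take at most 2 across per trip to the far shore, so moving all 7 needs at least 4 loaded trips out, with a return between consecutive ones — at least 7 crossings.
The safety rule pushes this higher. Following every safe sequence of crossings, the most of the 7 that can be at the far shore as the ferry arrives there on crossings 7, 9 is 5, 6 respectively — never all 7.
So no plan with fewer than 11 crossings exists, and this one achieves 11:
1. Ferryman goes to the far shore with the pack-bot and the sort-bot.
2. Ferryman goes back to the near shore with the pack-bot.
3. Ferryman goes to the far shore with the lift-bot and the pack-bot.
4. Ferryman goes back to the near shore with the pack-bot.
5. Ferryman goes to the far shore with the pack-bot and the weld-bot.
6. Ferryman goes back to the near shore with the pack-bot.
7. Ferryman goes to the far shore with the drill-bot and the pack-bot.
8. Ferryman goes back to the near shore with the pack-bot.
9. Ferryman goes to the far shore with the grip-bot and the pack-bot.
10. Ferryman goes back to the near shore with the pack-bot.
11. Ferryman goes to the far shore with the haul-bot and the pack-bot.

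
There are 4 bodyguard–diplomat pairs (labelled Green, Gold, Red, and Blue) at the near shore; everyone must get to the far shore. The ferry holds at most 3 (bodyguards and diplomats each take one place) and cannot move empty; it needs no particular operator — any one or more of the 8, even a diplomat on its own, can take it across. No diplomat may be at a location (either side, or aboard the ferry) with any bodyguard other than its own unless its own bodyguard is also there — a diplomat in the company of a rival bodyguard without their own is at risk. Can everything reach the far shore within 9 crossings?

Yes — this plan uses 9 crossings (≤ 9):
1. bodyguard Green and diplomat Green cross → the far shore.
2. bodyguard Green crosses ← the near shore.
3. bodyguard Gold, bodyguard Green, and diplomat Gold cross → the far shore.
4. bodyguard Green and diplomat Green cross ← the near shore.
5. bodyguard Blue, bodyguard Green, and bodyguard Red cross → the far shore.
6. diplomat Gold crosses ← the near shore.
7. diplomat Gold and diplomat Green cross → the far shore.
8. diplomat Green crosses ← the near shore.
9. diplomat Blue, diplomat Green, and diplomat Red cross → the far shore.

Yes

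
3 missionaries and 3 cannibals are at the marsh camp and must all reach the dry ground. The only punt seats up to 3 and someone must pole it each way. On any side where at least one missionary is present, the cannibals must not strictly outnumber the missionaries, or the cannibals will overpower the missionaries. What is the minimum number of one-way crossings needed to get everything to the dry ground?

5

Counting alone: each trip to the dry ground takes at most 3 across and each return brings at least 1 back, so after t trips out (and t−1 returns) at most 3t − (t−1) of the 6 are across; that first reaches 6 at t = 3, so at least 5 crossings are needed.
The plan below uses exactly 5 crossings, so it is optimal:
1. 2 cannibals → the dry ground.  (the marsh camp: 3M 1C; the dry ground: 0M 2C)
2. 1 cannibal ← the marsh camp.  (the marsh camp: 3M 2C; the dry ground: 0M 1C)
3. 3 missionaries → the dry ground.  (the marsh camp: 0M 2C; the dry ground: 3M 1C)
4. 1 cannibal ← the marsh camp.  (the marsh camp: 0M 3C; the dry ground: 3M 0C)
5. 3 cannibals → the dry ground.  (the marsh camp: 0M 0C; the dry ground: 3M 3C)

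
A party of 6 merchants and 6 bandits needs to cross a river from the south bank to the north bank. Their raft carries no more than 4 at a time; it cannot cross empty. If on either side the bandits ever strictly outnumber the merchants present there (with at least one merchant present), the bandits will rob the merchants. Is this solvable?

1. 2 bandits → the north bank.  (the south bank: 6M 4B; the north bank: 0M 2B)
2. 1 bandit ← the south bank.  (the south bank: 6M 5B; the north bank: 0M 1B)
3. 4 bandits → the north bank.  (the south bank: 6M 1B; the north bank: 0M 5B)
4. 1 bandit ← the south bank.  (the south bank: 6M 2B; the north bank: 0M 4B)
5. 4 merchants → the north bank.  (the south bank: 2M 2B; the north bank: 4M 4B)
6. 1 merchant and 1 bandit ← the south bank.  (the south bank: 3M 3B; the north bank: 3M 3B)
7. 2 merchants and 2 bandits → the north bank.  (the south bank: 1M 1B; the north bank: 5M 5B)
8. 1 merchant and 1 bandit ← the south bank.  (the south bank: 2M 2B; the north bank: 4M 4B)
9. 2 merchants and 2 bandits → the north bank.  (the south bank: 0M 0B; the north bank: 6M 6B)

Yes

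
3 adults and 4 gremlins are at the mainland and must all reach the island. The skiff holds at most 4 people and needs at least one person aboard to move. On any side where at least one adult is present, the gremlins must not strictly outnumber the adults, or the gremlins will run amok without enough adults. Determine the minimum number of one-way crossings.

The gremlins already outnumber the adults at the mainland before anyone moves, so the starting position itself is disallowed.

impossible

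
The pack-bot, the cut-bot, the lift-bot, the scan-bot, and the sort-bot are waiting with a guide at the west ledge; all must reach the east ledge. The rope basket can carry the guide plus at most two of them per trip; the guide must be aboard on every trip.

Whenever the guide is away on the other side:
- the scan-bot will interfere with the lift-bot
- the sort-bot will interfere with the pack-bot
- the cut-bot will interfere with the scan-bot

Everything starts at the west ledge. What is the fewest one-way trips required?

5

Counting alone: the guide can take at most 2 across per trip to the east ledge, so moving all 5 needs at least 3 loaded trips out, with a return between consecutive ones — at least 5 crossings.
The plan below uses exactly 5 crossings, so it is optimal:
1. Guide goes to the east ledge with the pack-bot and the scan-bot.
2. Guide goes back to the west ledge alone.
3. Guide goes to the east ledge with the cut-bot and the lift-bot.
4. Guide goes back to the west ledge with the scan-bot.
5. Guide goes to the east ledge with the scan-bot and the sort-bot.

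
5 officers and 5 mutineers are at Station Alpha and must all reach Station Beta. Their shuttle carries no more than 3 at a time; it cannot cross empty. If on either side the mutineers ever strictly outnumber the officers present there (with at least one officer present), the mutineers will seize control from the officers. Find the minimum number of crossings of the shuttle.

11

Counting alone: each trip to Station Beta takes at most 3 across and each return brings at least 1 back, so after t trips out (and t−1 returns) at most 3t − (t−1) of the 10 are across; that first reaches 10 at t = 5, so at least 9 crossings are needed.
The safety rule pushes this higher. Following every safe sequence of crossings, the most of the 10 that can be at Station Beta as the shuttle arrives there on crossing 9 is 9 — never all 10.
So no plan with fewer than 11 crossings exists, and this one achieves 11:
1. 2 mutineers → Station Beta.  (Station Alpha: 5O 3M; Station Beta: 0O 2M)
2. 1 mutineer ← Station Alpha.  (Station Alpha: 5O 4M; Station Beta: 0O 1M)
3. 3 mutineers → Station Beta.  (Station Alpha: 5O 1M; Station Beta: 0O 4M)
4. 1 mutineer ← Station Alpha.  (Station Alpha: 5O 2M; Station Beta: 0O 3M)
5. 3 officers → Station Beta.  (Station Alpha: 2O 2M; Station Beta: 3O 3M)
6. 1 officer and 1 mutineer ← Station Alpha.  (Station Alpha: 3O 3M; Station Beta: 2O 2M)
7. 3 officers → Station Beta.  (Station Alpha: 0O 3M; Station Beta: 5O 2M)
8. 1 mutineer ← Station Alpha.  (Station Alpha: 0O 4M; Station Beta: 5O 1M)
9. 2 mutineers → Station Beta.  (Station Alpha: 0O 2M; Station Beta: 5O 3M)
10. 1 mutineer ← Station Alpha.  (Station Alpha: 0O 3M; Station Beta: 5O 2M)
11. 3 mutineers → Station Beta.  (Station Alpha: 0O 0M; Station Beta: 5O 5M)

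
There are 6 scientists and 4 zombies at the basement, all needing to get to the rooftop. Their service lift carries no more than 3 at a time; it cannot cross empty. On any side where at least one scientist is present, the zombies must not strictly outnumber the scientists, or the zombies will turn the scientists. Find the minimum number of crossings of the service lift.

9

Counting alone: each trip to the rooftop takes at most 3 across and each return brings at least 1 back, so after t trips out (and t−1 returns) at most 3t − (t−1) of the 10 are across; that first reaches 10 at t = 5, so at least 9 crossings are needed.
The plan below uses exactly 9 crossings, so it is optimal:
1. 2 zombies → the rooftop.  (the basement: 6S 2Z; the rooftop: 0S 2Z)
2. 1 zombie ← the basement.  (the basement: 6S 3Z; the rooftop: 0S 1Z)
3. 3 zombies → the rooftop.  (the basement: 6S 0Z; the rooftop: 0S 4Z)
4. 1 zombie ← the basement.  (the basement: 6S 1Z; the rooftop: 0S 3Z)
5. 3 scientists → the rooftop.  (the basement: 3S 1Z; the rooftop: 3S 3Z)
6. 1 zombie ← the basement.  (the basement: 3S 2Z; the rooftop: 3S 2Z)
7. 1 scientist and 2 zombies → the rooftop.  (the basement: 2S 0Z; the rooftop: 4S 4Z)
8. 1 zombie ← the basement.  (the basement: 2S 1Z; the rooftop: 4S 3Z)
9. 2 scientists and 1 zombie → the rooftop.  (the basement: 0S 0Z; the rooftop: 6S 4Z)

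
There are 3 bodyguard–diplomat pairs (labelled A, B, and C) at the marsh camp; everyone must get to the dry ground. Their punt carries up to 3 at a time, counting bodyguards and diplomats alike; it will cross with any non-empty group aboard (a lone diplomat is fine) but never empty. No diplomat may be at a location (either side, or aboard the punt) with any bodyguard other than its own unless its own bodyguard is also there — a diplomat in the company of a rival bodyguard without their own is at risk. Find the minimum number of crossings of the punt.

Counting alone: each trip to the dry ground takes at most 3 across and each return brings at least 1 back, so after t trips out (and t−1 returns) at most 3t − (t−1) of the 6 are across; that first reaches 6 at t = 3, so at least 5 crossings are needed.
The plan below uses exactly 5 crossings, so it is optimal:
1. bodyguard A and diplomat A cross → the dry ground.
2. bodyguard A crosses ← the marsh camp.
3. bodyguard A, bodyguard B, and bodyguard C cross → the dry ground.
4. diplomat A crosses ← the marsh camp.
5. diplomat A, diplomat B, and diplomat C cross → the dry ground.

5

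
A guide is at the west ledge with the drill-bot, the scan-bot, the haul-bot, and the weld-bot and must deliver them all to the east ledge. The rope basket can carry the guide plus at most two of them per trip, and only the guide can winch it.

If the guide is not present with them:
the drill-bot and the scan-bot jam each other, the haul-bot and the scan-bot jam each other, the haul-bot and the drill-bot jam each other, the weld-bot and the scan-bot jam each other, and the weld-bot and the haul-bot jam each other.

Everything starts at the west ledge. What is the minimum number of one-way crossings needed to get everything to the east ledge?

5

Counting alone: the guide can take at most 2 across per trip to the east ledge, so moving all 4 needs at least 2 loaded trips out, with a return between consecutive ones — at least 3 crossings.
The safety rule pushes this higher. Following every safe sequence of crossings, the most of the 4 that can be at the east ledge as the rope basket arrives there on crossing 3 is 3 — never all 4.
So no plan with fewer than 5 crossings exists, and this one achieves 5:
1. Guide goes to the east ledge with the haul-bot and the scan-bot.  [the west ledge: the drill-bot, the weld-bot | the east ledge: the haul-bot, the scan-bot]
2. Guide goes back to the west ledge with the scan-bot.  [the west ledge: the drill-bot, the scan-bot, the weld-bot | the east ledge: the haul-bot]
3. Guide goes to the east ledge with the drill-bot and the weld-bot.  [the west ledge: the scan-bot | the east ledge: the drill-bot, the haul-bot, the weld-bot]
4. Guide goes back to the west ledge with the haul-bot.  [the west ledge: the haul-bot, the scan-bot | the east ledge: the drill-bot, the weld-bot]
5. Guide goes to the east ledge with the haul-bot and the scan-bot.  [the west ledge: — | the east ledge: the drill-bot, the haul-bot, the scan-bot, the weld-bot]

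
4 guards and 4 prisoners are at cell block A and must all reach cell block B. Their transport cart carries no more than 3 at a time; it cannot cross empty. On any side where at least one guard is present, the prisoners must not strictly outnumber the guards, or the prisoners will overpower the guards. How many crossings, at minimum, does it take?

9

Counting alone: each trip to cell block B takes at most 3 across and each return brings at least 1 back, so after t trips out (and t−1 returns) at most 3t − (t−1) of the 8 are across; that first reaches 8 at t = 4, so at least 7 crossings are needed.
The safety rule pushes this higher. Following every safe sequence of crossings, the most of the 8 that can be at cell block B as the transport cart arrives there on crossing 7 is 7 — never all 8.
So no plan with fewer than 9 crossings exists, and this one achieves 9:
1. 2 prisoners → cell block B.  (cell block A: 4G 2P; cell block B: 0G 2P)
2. 1 prisoner ← cell block A.  (cell block A: 4G 3P; cell block B: 0G 1P)
3. 3 prisoners → cell block B.  (cell block A: 4G 0P; cell block B: 0G 4P)
4. 1 prisoner ← cell block A.  (cell block A: 4G 1P; cell block B: 0G 3P)
5. 3 guards → cell block B.  (cell block A: 1G 1P; cell block B: 3G 3P)
6. 1 guard and 1 prisoner ← cell block A.  (cell block A: 2G 2P; cell block B: 2G 2P)
7. 2 guards → cell block B.  (cell block A: 0G 2P; cell block B: 4G 2P)
8. 1 prisoner ← cell block A.  (cell block A: 0G 3P; cell block B: 4G 1P)
9. 3 prisoners → cell block B.  (cell block A: 0G 0P; cell block B: 4G 4P)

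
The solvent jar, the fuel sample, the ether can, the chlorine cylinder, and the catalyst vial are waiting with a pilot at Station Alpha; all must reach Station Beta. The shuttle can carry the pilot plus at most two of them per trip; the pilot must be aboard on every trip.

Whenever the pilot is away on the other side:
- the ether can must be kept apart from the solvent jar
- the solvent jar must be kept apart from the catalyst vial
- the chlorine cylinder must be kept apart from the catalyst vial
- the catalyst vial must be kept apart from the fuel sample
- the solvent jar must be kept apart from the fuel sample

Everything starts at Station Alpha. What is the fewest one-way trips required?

7

Counting alone: the pilot can take at most 2 across per trip to Station Beta, so moving all 5 needs at least 3 loaded trips out, with a return between consecutive ones — at least 5 crossings.
The safety rule pushes this higher. Following every safe sequence of crossings, the most of the 5 that can be at Station Beta as the shuttle arrives there on crossing 5 is 4 — never all 5.
So no plan with fewer than 7 crossings exists, and this one achieves 7:
1. Pilot goes to Station Beta with the catalyst vial and the solvent jar.
2. Pilot goes back to Station Alpha with the solvent jar.
3. Pilot goes to Station Beta with the ether can and the solvent jar.
4. Pilot goes back to Station Alpha with the solvent jar.
5. Pilot goes to Station Beta with the chlorine cylinder and the fuel sample.
6. Pilot goes back to Station Alpha with the catalyst vial.
7. Pilot goes to Station Beta with the catalyst vial and the solvent jar.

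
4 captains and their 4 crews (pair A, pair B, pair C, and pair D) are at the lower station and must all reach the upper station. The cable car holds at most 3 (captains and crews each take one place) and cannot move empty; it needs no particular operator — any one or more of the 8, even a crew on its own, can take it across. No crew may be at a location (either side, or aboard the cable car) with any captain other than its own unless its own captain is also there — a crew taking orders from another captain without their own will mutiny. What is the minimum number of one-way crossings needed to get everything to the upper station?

9

Counting alone: each trip to the upper station takes at most 3 across and each return brings at least 1 back, so after t trips out (and t−1 returns) at most 3t − (t−1) of the 8 are across; that first reaches 8 at t = 4, so at least 7 crossings are needed.
The safety rule pushes this higher. Following every safe sequence of crossings, the most of the 8 that can be at the upper station as the cable car arrives there on crossing 7 is 7 — never all 8.
So no plan with fewer than 9 crossings exists, and this one achieves 9:
1. captain A and crew A cross → the upper station.
2. captain A crosses ← the lower station.
3. captain A, captain B, and crew B cross → the upper station.
4. captain A and crew A cross ← the lower station.
5. captain A, captain C, and captain D cross → the upper station.
6. crew B crosses ← the lower station.
7. crew A and crew B cross → the upper station.
8. crew A crosses ← the lower station.
9. crew A, crew C, and crew D cross → the upper station.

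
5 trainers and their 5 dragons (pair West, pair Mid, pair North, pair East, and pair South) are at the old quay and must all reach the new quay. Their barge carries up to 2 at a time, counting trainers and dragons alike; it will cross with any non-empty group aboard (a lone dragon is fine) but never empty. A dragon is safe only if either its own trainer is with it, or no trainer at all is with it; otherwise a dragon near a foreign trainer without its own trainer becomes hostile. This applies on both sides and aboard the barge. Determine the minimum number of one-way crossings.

Following every safe sequence of crossings from the start, the most of the 10 that can be at the new quay as the barge arrives there on crossings 1, 3, 5, 7 is 2, 3, 4, 5 respectively; the best ever achieved is 5 of 10.
From crossing 9 on, no configuration arises that was not already reachable earlier: only 82 distinct safe configurations (who is on which side, and where the barge is) can ever be reached, none of them has everyone across, and every continuation just revisits them. So no valid plan exists.

impossible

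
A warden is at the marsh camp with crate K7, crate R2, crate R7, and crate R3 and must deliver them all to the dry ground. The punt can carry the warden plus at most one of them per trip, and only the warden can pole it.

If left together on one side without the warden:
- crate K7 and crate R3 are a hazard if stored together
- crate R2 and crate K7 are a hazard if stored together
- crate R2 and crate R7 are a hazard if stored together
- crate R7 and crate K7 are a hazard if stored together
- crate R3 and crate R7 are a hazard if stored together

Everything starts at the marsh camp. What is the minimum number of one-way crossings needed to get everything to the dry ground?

impossible

Whatever the first load, the items left behind include a forbidden pair without the warden. No opening move is safe, so no plan exists.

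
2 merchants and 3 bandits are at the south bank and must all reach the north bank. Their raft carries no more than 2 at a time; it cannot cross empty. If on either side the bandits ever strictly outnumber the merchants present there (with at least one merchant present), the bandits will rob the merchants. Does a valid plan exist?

No

The bandits already outnumber the merchants at the south bank before anyone moves, so the starting position itself is disallowed.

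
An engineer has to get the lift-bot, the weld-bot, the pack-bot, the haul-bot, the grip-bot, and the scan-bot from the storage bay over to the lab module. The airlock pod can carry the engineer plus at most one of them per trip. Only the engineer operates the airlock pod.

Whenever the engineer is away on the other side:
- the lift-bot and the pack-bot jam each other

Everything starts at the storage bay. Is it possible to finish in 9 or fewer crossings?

Counting alone: the engineer can take at most 1 across per trip to the lab module, so moving all 6 needs at least 6 loaded trips out, with a return between consecutive ones — at least 11 crossings.
Since 9 < 11, 9 crossings cannot be enough. (The shortest complete plan in fact takes 11:)
1. Engineer goes to the lab module with the lift-bot.  [the storage bay: the grip-bot, the haul-bot, the pack-bot, the scan-bot, the weld-bot | the lab module: the lift-bot]
2. Engineer goes back to the storage bay alone.  [the storage bay: the grip-bot, the haul-bot, the pack-bot, the scan-bot, the weld-bot | the lab module: the lift-bot]
3. Engineer goes to the lab module with the weld-bot.  [the storage bay: the grip-bot, the haul-bot, the pack-bot, the scan-bot | the lab module: the lift-bot, the weld-bot]
4. Engineer goes back to the storage bay alone.  [the storage bay: the grip-bot, the haul-bot, the pack-bot, the scan-bot | the lab module: the lift-bot, the weld-bot]
5. Engineer goes to the lab module with the haul-bot.  [the storage bay: the grip-bot, the pack-bot, the scan-bot | the lab module: the haul-bot, the lift-bot, the weld-bot]
6. Engineer goes back to the storage bay alone.  [the storage bay: the grip-bot, the pack-bot, the scan-bot | the lab module: the haul-bot, the lift-bot, the weld-bot]
7. Engineer goes to the lab module with the grip-bot.  [the storage bay: the pack-bot, the scan-bot | the lab module: the grip-bot, the haul-bot, the lift-bot, the weld-bot]
8. Engineer goes back to the storage bay alone.  [the storage bay: the pack-bot, the scan-bot | the lab module: the grip-bot, the haul-bot, the lift-bot, the weld-bot]
9. Engineer goes to the lab module with the scan-bot.  [the storage bay: the pack-bot | the lab module: the grip-bot, the haul-bot, the lift-bot, the scan-bot, the weld-bot]
10. Engineer goes back to the storage bay alone.  [the storage bay: the pack-bot | the lab module: the grip-bot, the haul-bot, the lift-bot, the scan-bot, the weld-bot]
11. Engineer goes to the lab module with the pack-bot.  [the storage bay: — | the lab module: the grip-bot, the haul-bot, the lift-bot, the pack-bot, the scan-bot, the weld-bot]

No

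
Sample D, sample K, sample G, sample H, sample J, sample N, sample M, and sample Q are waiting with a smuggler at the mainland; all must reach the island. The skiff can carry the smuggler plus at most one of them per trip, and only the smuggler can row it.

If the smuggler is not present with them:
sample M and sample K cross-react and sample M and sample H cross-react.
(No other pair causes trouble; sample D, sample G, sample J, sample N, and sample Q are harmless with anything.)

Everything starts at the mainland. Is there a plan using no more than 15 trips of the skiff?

Counting alone: the smuggler can take at most 1 across per trip to the island, so moving all 8 needs at least 8 loaded trips out, with a return between consecutive ones — at least 15 crossings.
The safety rule pushes this higher. Following every safe sequence of crossings, the most of the 8 that can be at the island as the skiff arrives there on crossing 15 is 7 — never all 8.
So the move cannot be finished within 15 crossings. (The shortest complete plan takes 17:)
1. Smuggler goes to the island with sample M.  [the mainland: sample D, sample G, sample H, sample J, sample K, sample N, sample Q | the island: sample M]
2. Smuggler goes back to the mainland alone.  [the mainland: sample D, sample G, sample H, sample J, sample K, sample N, sample Q | the island: sample M]
3. Smuggler goes to the island with sample D.  [the mainland: sample G, sample H, sample J, sample K, sample N, sample Q | the island: sample D, sample M]
4. Smuggler goes back to the mainland alone.  [the mainland: sample G, sample H, sample J, sample K, sample N, sample Q | the island: sample D, sample M]
5. Smuggler goes to the island with sample K.  [the mainland: sample G, sample H, sample J, sample N, sample Q | the island: sample D, sample K, sample M]
6. Smuggler goes back to the mainland with sample M.  [the mainland: sample G, sample H, sample J, sample M, sample N, sample Q | the island: sample D, sample K]
7. Smuggler goes to the island with sample H.  [the mainland: sample G, sample J, sample M, sample N, sample Q | the island: sample D, sample H, sample K]
8. Smuggler goes back to the mainland alone.  [the mainland: sample G, sample J, sample M, sample N, sample Q | the island: sample D, sample H, sample K]
9. Smuggler goes to the island with sample G.  [the mainland: sample J, sample M, sample N, sample Q | the island: sample D, sample G, sample H, sample K]
10. Smuggler goes back to the mainland alone.  [the mainland: sample J, sample M, sample N, sample Q | the island: sample D, sample G, sample H, sample K]
11. Smuggler goes to the island with sample J.  [the mainland: sample M, sample N, sample Q | the island: sample D, sample G, sample H, sample J, sample K]
12. Smuggler goes back to the mainland alone.  [the mainland: sample M, sample N, sample Q | the island: sample D, sample G, sample H, sample J, sample K]
13. Smuggler goes to the island with sample N.  [the mainland: sample M, sample Q | the island: sample D, sample G, sample H, sample J, sample K, sample N]
14. Smuggler goes back to the mainland alone.  [the mainland: sample M, sample Q | the island: sample D, sample G, sample H, sample J, sample K, sample N]
15. Smuggler goes to the island with sample Q.  [the mainland: sample M | the island: sample D, sample G, sample H, sample J, sample K, sample N, sample Q]
16. Smuggler goes back to the mainland alone.  [the mainland: sample M | the island: sample D, sample G, sample H, sample J, sample K, sample N, sample Q]
17. Smuggler goes to the island with sample M.  [the mainland: — | the island: sample D, sample G, sample H, sample J, sample K, sample M, sample N, sample Q]

No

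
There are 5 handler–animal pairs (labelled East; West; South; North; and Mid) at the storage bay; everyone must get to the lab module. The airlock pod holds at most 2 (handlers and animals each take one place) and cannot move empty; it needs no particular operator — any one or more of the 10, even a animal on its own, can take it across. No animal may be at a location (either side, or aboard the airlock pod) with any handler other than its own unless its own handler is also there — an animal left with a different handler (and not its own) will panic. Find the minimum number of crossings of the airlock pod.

impossible

Following every safe sequence of crossings from the start, the most of the 10 that can be at the lab module as the airlock pod arrives there on crossings 1, 3, 5, 7 is 2, 3, 4, 5 respectively; the best ever achieved is 5 of 10.
From crossing 9 on, no configuration arises that was not already reachable earlier: only 82 distinct safe configurations (who is on which side, and where the airlock pod is) can ever be reached, none of them has everyone across, and every continuation just revisits them. So no valid plan exists.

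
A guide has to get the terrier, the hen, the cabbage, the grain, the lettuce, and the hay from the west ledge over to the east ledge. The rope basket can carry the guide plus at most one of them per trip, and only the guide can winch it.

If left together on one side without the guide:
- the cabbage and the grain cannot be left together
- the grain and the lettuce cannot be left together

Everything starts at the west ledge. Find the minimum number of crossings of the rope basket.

13

Counting alone: the guide can take at most 1 across per trip to the east ledge, so moving all 6 needs at least 6 loaded trips out, with a return between consecutive ones — at least 11 crossings.
The safety rule pushes this higher. Following every safe sequence of crossings, the most of the 6 that can be at the east ledge as the rope basket arrives there on crossing 11 is 5 — never all 6.
So no plan with fewer than 13 crossings exists, and this one achieves 13:
1. Guide goes to the east ledge with the grain.  [the west ledge: the cabbage, the hay, the hen, the lettuce, the terrier | the east ledge: the grain]
2. Guide goes back to the west ledge alone.  [the west ledge: the cabbage, the hay, the hen, the lettuce, the terrier | the east ledge: the grain]
3. Guide goes to the east ledge with the terrier.  [the west ledge: the cabbage, the hay, the hen, the lettuce | the east ledge: the grain, the terrier]
4. Guide goes back to the west ledge alone.  [the west ledge: the cabbage, the hay, the hen, the lettuce | the east ledge: the grain, the terrier]
5. Guide goes to the east ledge with the hen.  [the west ledge: the cabbage, the hay, the lettuce | the east ledge: the grain, the hen, the terrier]
6. Guide goes back to the west ledge alone.  [the west ledge: the cabbage, the hay, the lettuce | the east ledge: the grain, the hen, the terrier]
7. Guide goes to the east ledge with the cabbage.  [the west ledge: the hay, the lettuce | the east ledge: the cabbage, the grain, the hen, the terrier]
8. Guide goes back to the west ledge with the grain.  [the west ledge: the grain, the hay, the lettuce | the east ledge: the cabbage, the hen, the terrier]
9. Guide goes to the east ledge with the lettuce.  [the west ledge: the grain, the hay | the east ledge: the cabbage, the hen, the lettuce, the terrier]
10. Guide goes back to the west ledge alone.  [the west ledge: the grain, the hay | the east ledge: the cabbage, the hen, the lettuce, the terrier]
11. Guide goes to the east ledge with the hay.  [the west ledge: the grain | the east ledge: the cabbage, the hay, the hen, the lettuce, the terrier]
12. Guide goes back to the west ledge alone.  [the west ledge: the grain | the east ledge: the cabbage, the hay, the hen, the lettuce, the terrier]
13. Guide goes to the east ledge with the grain.  [the west ledge: — | the east ledge: the cabbage, the grain, the hay, the hen, the lettuce, the terrier]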